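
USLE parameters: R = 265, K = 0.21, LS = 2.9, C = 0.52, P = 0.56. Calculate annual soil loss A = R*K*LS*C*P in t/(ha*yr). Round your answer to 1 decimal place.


Step 1: A = R * K * LS * C * P
Step 2: R * K = 265 * 0.21 = 55.65
Step 3: (R*K) * LS = 55.65 * 2.9 = 161.385
Step 4: * C * P = 161.385 * 0.52 * 0.56 = 47.0
Step 5: A = 47.0 t/(ha*yr)

47.0


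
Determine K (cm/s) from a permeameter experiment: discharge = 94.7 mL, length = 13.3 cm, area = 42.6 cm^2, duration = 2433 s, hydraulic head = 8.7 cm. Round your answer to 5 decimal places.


Step 1: K = Q * L / (A * t * h)
Step 2: Numerator = 94.7 * 13.3 = 1259.51
Step 3: Denominator = 42.6 * 2433 * 8.7 = 901718.46
Step 4: K = 1259.51 / 901718.46 = 0.0014 cm/s

0.0014


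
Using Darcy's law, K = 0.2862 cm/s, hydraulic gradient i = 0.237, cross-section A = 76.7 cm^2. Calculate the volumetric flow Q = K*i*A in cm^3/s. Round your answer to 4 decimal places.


Step 1: Apply Darcy's law: Q = K * i * A
Step 2: Q = 0.2862 * 0.237 * 76.7
Step 3: Q = 5.2025 cm^3/s

5.2025


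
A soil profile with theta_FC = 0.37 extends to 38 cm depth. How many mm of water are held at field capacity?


Step 1: Water (mm) = theta_FC * depth (cm) * 10
Step 2: Water = 0.37 * 38 * 10
Step 3: Water = 140.6 mm

140.6


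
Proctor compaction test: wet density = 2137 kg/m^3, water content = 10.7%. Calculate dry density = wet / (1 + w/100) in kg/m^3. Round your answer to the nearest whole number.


Step 1: Dry density = wet density / (1 + w/100)
Step 2: Dry density = 2137 / (1 + 10.7/100)
Step 3: Dry density = 2137 / 1.107
Step 4: Dry density = 1930 kg/m^3

1930


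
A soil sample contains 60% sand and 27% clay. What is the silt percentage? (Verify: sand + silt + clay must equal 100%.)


Step 1: sand + silt + clay = 100%
Step 2: silt = 100 - sand - clay
Step 3: silt = 100 - 60 - 27
Step 4: silt = 13%

13


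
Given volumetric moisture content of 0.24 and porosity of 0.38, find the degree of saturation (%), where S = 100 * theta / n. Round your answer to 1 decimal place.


Step 1: S = 100 * theta_v / n
Step 2: S = 100 * 0.24 / 0.38
Step 3: S = 63.2%

63.2


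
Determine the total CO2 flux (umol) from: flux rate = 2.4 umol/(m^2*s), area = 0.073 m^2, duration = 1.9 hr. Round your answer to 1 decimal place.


Step 1: Convert time to seconds: 1.9 hr * 3600 = 6840.0 s
Step 2: Total = flux * area * time_s
Step 3: Total = 2.4 * 0.073 * 6840.0
Step 4: Total = 1198.4 umol

1198.4


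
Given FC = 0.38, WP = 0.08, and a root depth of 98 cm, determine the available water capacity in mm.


Step 1: Available water = (FC - WP) * depth * 10
Step 2: AW = (0.38 - 0.08) * 98 * 10
Step 3: AW = 0.3 * 98 * 10
Step 4: AW = 294.0 mm

294.0


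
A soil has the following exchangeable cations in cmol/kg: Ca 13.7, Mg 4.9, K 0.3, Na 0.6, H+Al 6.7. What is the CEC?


Step 1: CEC = Ca + Mg + K + Na + (H+Al)
Step 2: CEC = 13.7 + 4.9 + 0.3 + 0.6 + 6.7
Step 3: CEC = 26.2 cmol/kg

26.2


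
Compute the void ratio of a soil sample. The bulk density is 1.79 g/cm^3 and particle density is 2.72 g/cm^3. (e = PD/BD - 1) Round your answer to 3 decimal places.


Step 1: e = PD / BD - 1
Step 2: e = 2.72 / 1.79 - 1
Step 3: e = 1.51955 - 1
Step 4: e = 0.52

0.52


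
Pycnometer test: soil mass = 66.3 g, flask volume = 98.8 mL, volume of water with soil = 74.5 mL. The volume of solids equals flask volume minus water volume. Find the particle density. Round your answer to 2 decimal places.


Step 1: Volume of solids = flask volume - water volume with soil
Step 2: V_solids = 98.8 - 74.5 = 24.3 mL
Step 3: Particle density = mass / V_solids = 66.3 / 24.3 = 2.73 g/cm^3

2.73


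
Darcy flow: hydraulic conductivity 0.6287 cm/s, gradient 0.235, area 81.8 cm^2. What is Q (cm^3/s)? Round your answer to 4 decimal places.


Step 1: Apply Darcy's law: Q = K * i * A
Step 2: Q = 0.6287 * 0.235 * 81.8
Step 3: Q = 12.0855 cm^3/s

12.0855


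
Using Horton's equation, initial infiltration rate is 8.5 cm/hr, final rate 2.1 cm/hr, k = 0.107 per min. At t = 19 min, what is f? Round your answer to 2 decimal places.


Step 1: f = fc + (f0 - fc) * exp(-k * t)
Step 2: exp(-0.107 * 19) = 0.130942
Step 3: f = 2.1 + (8.5 - 2.1) * 0.130942
Step 4: f = 2.1 + 6.4 * 0.130942
Step 5: f = 2.94 cm/hr

2.94


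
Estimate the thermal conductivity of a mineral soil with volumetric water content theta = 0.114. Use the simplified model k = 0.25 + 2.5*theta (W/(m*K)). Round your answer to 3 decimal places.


Step 1: k = 0.25 + 2.5 * theta
Step 2: k = 0.25 + 2.5 * 0.114
Step 3: k = 0.25 + 0.285
Step 4: k = 0.535 W/(m*K)

0.535


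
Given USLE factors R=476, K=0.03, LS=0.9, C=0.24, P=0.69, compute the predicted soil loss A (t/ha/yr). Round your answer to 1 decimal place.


Step 1: A = R * K * LS * C * P
Step 2: R * K = 476 * 0.03 = 14.28
Step 3: (R*K) * LS = 14.28 * 0.9 = 12.852
Step 4: * C * P = 12.852 * 0.24 * 0.69 = 2.1
Step 5: A = 2.1 t/(ha*yr)

2.1


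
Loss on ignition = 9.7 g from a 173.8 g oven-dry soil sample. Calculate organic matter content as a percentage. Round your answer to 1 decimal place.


Step 1: OM% = 100 * LOI / sample mass
Step 2: OM = 100 * 9.7 / 173.8
Step 3: OM = 5.6%

5.6


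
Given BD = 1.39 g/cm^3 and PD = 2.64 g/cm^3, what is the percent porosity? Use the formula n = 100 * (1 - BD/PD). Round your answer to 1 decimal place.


Step 1: Formula: n = 100 * (1 - BD / PD)
Step 2: n = 100 * (1 - 1.39 / 2.64)
Step 3: n = 100 * (1 - 0.52652)
Step 4: n = 47.3%

47.3


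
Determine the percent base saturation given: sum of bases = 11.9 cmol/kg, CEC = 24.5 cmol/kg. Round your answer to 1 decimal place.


Step 1: BS = 100 * (sum of bases) / CEC
Step 2: BS = 100 * 11.9 / 24.5
Step 3: BS = 48.6%

48.6


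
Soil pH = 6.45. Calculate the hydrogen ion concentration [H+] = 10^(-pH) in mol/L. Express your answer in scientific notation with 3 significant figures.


Step 1: [H+] = 10^(-pH)
Step 2: [H+] = 10^(-6.45)
Step 3: [H+] = 3.55e-07 mol/L

3.55e-07


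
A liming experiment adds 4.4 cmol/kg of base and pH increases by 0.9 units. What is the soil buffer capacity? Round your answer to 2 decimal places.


Step 1: BC = change in base / change in pH
Step 2: BC = 4.4 / 0.9
Step 3: BC = 4.89 cmol/(kg*pH unit)

4.89


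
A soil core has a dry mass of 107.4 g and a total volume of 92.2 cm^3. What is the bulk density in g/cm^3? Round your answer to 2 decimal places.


Step 1: Identify the formula: BD = dry mass / volume
Step 2: Substitute values: BD = 107.4 / 92.2
Step 3: BD = 1.16 g/cm^3

1.16


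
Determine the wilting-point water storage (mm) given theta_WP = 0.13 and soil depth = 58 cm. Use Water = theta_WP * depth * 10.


Step 1: Water (mm) = theta_WP * depth * 10
Step 2: Water = 0.13 * 58 * 10
Step 3: Water = 75.4 mm

75.4


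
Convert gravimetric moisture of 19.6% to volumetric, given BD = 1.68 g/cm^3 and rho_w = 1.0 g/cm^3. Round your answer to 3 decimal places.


Step 1: theta = (w / 100) * BD / rho_w
Step 2: theta = (19.6 / 100) * 1.68 / 1.0
Step 3: theta = 0.196 * 1.68
Step 4: theta = 0.329

0.329


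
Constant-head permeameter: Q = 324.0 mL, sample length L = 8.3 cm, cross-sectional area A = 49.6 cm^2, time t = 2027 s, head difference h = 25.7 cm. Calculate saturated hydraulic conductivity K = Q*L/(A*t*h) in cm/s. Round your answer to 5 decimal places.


Step 1: K = Q * L / (A * t * h)
Step 2: Numerator = 324.0 * 8.3 = 2689.2
Step 3: Denominator = 49.6 * 2027 * 25.7 = 2583857.44
Step 4: K = 2689.2 / 2583857.44 = 0.00104 cm/s

0.00104


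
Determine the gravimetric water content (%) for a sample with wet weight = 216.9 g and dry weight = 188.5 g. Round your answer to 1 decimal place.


Step 1: Water mass = wet - dry = 216.9 - 188.5 = 28.4 g
Step 2: w = 100 * water mass / dry mass
Step 3: w = 100 * 28.4 / 188.5 = 15.1%

15.1


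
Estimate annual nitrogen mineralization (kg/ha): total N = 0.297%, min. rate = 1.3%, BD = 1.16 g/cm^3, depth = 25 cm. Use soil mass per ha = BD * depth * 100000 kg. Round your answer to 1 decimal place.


Step 1: Soil mass per ha = BD * depth * 100000 = 1.16 * 25 * 100000 = 2900000 kg
Step 2: Total N pool = soil mass * N%/100 = 2900000 * 0.297/100 = 8613.0 kg/ha
Step 3: N mineralized = N pool * rate%/100 = 8613.0 * 1.3/100 = 112.0 kg/ha/yr

112.0


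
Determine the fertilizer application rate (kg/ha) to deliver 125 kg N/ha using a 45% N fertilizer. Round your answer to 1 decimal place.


Step 1: Fertilizer rate = target N / (N content / 100)
Step 2: Rate = 125 / (45 / 100)
Step 3: Rate = 125 / 0.45
Step 4: Rate = 277.8 kg/ha

277.8


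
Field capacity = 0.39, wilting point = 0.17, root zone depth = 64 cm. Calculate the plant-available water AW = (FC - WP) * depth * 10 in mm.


Step 1: Available water = (FC - WP) * depth * 10
Step 2: AW = (0.39 - 0.17) * 64 * 10
Step 3: AW = 0.22 * 64 * 10
Step 4: AW = 140.8 mm

140.8


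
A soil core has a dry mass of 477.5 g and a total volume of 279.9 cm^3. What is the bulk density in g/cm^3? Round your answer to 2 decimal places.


Step 1: Identify the formula: BD = dry mass / volume
Step 2: Substitute values: BD = 477.5 / 279.9
Step 3: BD = 1.71 g/cm^3

1.71


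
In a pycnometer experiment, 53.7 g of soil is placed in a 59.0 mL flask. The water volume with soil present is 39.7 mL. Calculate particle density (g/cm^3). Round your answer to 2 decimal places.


Step 1: Volume of solids = flask volume - water volume with soil
Step 2: V_solids = 59.0 - 39.7 = 19.3 mL
Step 3: Particle density = mass / V_solids = 53.7 / 19.3 = 2.78 g/cm^3

2.78


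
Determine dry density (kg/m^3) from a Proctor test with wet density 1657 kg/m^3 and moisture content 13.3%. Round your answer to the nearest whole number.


Step 1: Dry density = wet density / (1 + w/100)
Step 2: Dry density = 1657 / (1 + 13.3/100)
Step 3: Dry density = 1657 / 1.133
Step 4: Dry density = 1462 kg/m^3

1462


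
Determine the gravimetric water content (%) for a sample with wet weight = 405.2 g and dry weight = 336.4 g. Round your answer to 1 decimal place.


Step 1: Water mass = wet - dry = 405.2 - 336.4 = 68.8 g
Step 2: w = 100 * water mass / dry mass
Step 3: w = 100 * 68.8 / 336.4 = 20.5%

20.5


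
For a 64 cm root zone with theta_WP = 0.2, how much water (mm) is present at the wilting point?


Step 1: Water (mm) = theta_WP * depth * 10
Step 2: Water = 0.2 * 64 * 10
Step 3: Water = 128.0 mm

128.0


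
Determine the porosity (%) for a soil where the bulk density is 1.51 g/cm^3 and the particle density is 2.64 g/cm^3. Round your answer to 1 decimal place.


Step 1: Formula: n = 100 * (1 - BD / PD)
Step 2: n = 100 * (1 - 1.51 / 2.64)
Step 3: n = 100 * (1 - 0.57197)
Step 4: n = 42.8%

42.8


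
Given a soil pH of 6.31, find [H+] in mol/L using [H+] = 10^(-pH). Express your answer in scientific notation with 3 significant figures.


Step 1: [H+] = 10^(-pH)
Step 2: [H+] = 10^(-6.31)
Step 3: [H+] = 4.90e-07 mol/L

4.90e-07


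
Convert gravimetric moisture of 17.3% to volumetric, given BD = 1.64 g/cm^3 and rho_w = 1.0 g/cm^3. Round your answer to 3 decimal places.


Step 1: theta = (w / 100) * BD / rho_w
Step 2: theta = (17.3 / 100) * 1.64 / 1.0
Step 3: theta = 0.173 * 1.64
Step 4: theta = 0.284

0.284


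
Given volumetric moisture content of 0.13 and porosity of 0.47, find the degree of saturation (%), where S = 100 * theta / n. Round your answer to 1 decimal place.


Step 1: S = 100 * theta_v / n
Step 2: S = 100 * 0.13 / 0.47
Step 3: S = 27.7%

27.7


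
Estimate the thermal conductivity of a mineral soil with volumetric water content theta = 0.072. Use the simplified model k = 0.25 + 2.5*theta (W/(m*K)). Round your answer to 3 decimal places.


Step 1: k = 0.25 + 2.5 * theta
Step 2: k = 0.25 + 2.5 * 0.072
Step 3: k = 0.25 + 0.18
Step 4: k = 0.43 W/(m*K)

0.43


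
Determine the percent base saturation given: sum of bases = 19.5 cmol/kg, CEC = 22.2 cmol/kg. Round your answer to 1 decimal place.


Step 1: BS = 100 * (sum of bases) / CEC
Step 2: BS = 100 * 19.5 / 22.2
Step 3: BS = 87.8%

87.8


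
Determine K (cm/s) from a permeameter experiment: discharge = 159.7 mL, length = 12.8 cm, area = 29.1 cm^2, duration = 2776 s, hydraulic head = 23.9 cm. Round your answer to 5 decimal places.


Step 1: K = Q * L / (A * t * h)
Step 2: Numerator = 159.7 * 12.8 = 2044.16
Step 3: Denominator = 29.1 * 2776 * 23.9 = 1930680.24
Step 4: K = 2044.16 / 1930680.24 = 0.00106 cm/s

0.00106


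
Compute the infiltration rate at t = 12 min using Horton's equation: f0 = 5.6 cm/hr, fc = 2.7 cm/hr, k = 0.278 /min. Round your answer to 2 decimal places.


Step 1: f = fc + (f0 - fc) * exp(-k * t)
Step 2: exp(-0.278 * 12) = 0.035579
Step 3: f = 2.7 + (5.6 - 2.7) * 0.035579
Step 4: f = 2.7 + 2.9 * 0.035579
Step 5: f = 2.8 cm/hr

2.8


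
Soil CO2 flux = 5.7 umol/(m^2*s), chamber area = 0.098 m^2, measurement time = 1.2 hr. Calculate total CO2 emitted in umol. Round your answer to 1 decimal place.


Step 1: Convert time to seconds: 1.2 hr * 3600 = 4320.0 s
Step 2: Total = flux * area * time_s
Step 3: Total = 5.7 * 0.098 * 4320.0
Step 4: Total = 2413.2 umol

2413.2


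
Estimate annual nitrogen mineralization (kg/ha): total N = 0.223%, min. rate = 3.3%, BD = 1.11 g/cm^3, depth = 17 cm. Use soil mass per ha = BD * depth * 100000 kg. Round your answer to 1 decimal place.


Step 1: Soil mass per ha = BD * depth * 100000 = 1.11 * 17 * 100000 = 1887000 kg
Step 2: Total N pool = soil mass * N%/100 = 1887000 * 0.223/100 = 4208.01 kg/ha
Step 3: N mineralized = N pool * rate%/100 = 4208.01 * 3.3/100 = 138.9 kg/ha/yr

138.9


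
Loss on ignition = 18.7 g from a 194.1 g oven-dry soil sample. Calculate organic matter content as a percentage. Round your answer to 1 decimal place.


Step 1: OM% = 100 * LOI / sample mass
Step 2: OM = 100 * 18.7 / 194.1
Step 3: OM = 9.6%

9.6


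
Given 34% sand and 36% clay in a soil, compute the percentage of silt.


Step 1: sand + silt + clay = 100%
Step 2: silt = 100 - sand - clay
Step 3: silt = 100 - 34 - 36
Step 4: silt = 30%

30


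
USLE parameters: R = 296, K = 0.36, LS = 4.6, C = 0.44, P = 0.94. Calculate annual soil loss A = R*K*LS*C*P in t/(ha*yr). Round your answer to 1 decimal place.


Step 1: A = R * K * LS * C * P
Step 2: R * K = 296 * 0.36 = 106.56
Step 3: (R*K) * LS = 106.56 * 4.6 = 490.176
Step 4: * C * P = 490.176 * 0.44 * 0.94 = 202.7
Step 5: A = 202.7 t/(ha*yr)

202.7


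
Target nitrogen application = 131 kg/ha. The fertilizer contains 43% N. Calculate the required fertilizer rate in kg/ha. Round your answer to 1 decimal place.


Step 1: Fertilizer rate = target N / (N content / 100)
Step 2: Rate = 131 / (43 / 100)
Step 3: Rate = 131 / 0.43
Step 4: Rate = 304.7 kg/ha

304.7


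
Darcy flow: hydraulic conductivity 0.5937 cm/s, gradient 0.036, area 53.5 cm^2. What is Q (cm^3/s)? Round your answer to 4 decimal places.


Step 1: Apply Darcy's law: Q = K * i * A
Step 2: Q = 0.5937 * 0.036 * 53.5
Step 3: Q = 1.1435 cm^3/s

1.1435


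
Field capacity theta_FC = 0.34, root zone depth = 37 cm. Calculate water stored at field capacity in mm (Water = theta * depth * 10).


Step 1: Water (mm) = theta_FC * depth (cm) * 10
Step 2: Water = 0.34 * 37 * 10
Step 3: Water = 125.8 mm

125.8


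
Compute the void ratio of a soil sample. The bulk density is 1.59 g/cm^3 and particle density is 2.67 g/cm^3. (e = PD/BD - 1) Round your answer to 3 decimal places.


Step 1: e = PD / BD - 1
Step 2: e = 2.67 / 1.59 - 1
Step 3: e = 1.67925 - 1
Step 4: e = 0.679

0.679


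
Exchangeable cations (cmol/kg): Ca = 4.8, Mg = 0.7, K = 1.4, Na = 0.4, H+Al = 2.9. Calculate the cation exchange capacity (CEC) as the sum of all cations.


Step 1: CEC = Ca + Mg + K + Na + (H+Al)
Step 2: CEC = 4.8 + 0.7 + 1.4 + 0.4 + 2.9
Step 3: CEC = 10.2 cmol/kg

10.2


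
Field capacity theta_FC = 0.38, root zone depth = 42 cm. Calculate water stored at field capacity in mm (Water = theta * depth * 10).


Step 1: Water (mm) = theta_FC * depth (cm) * 10
Step 2: Water = 0.38 * 42 * 10
Step 3: Water = 159.6 mm

159.6


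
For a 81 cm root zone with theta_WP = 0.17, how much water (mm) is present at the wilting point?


Step 1: Water (mm) = theta_WP * depth * 10
Step 2: Water = 0.17 * 81 * 10
Step 3: Water = 137.7 mm

137.7


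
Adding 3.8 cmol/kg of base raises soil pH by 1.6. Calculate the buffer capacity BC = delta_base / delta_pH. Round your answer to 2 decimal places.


Step 1: BC = change in base / change in pH
Step 2: BC = 3.8 / 1.6
Step 3: BC = 2.38 cmol/(kg*pH unit)

2.38


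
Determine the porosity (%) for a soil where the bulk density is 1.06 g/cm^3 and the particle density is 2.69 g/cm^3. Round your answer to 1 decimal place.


Step 1: Formula: n = 100 * (1 - BD / PD)
Step 2: n = 100 * (1 - 1.06 / 2.69)
Step 3: n = 100 * (1 - 0.39405)
Step 4: n = 60.6%

60.6


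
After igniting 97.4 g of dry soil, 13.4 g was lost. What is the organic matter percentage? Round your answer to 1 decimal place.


Step 1: OM% = 100 * LOI / sample mass
Step 2: OM = 100 * 13.4 / 97.4
Step 3: OM = 13.8%

13.8


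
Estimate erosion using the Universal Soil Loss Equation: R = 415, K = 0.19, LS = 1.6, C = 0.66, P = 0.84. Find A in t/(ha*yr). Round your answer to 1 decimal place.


Step 1: A = R * K * LS * C * P
Step 2: R * K = 415 * 0.19 = 78.85
Step 3: (R*K) * LS = 78.85 * 1.6 = 126.16
Step 4: * C * P = 126.16 * 0.66 * 0.84 = 69.9
Step 5: A = 69.9 t/(ha*yr)

69.9


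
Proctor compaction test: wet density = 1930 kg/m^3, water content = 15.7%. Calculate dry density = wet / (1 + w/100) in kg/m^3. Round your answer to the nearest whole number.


Step 1: Dry density = wet density / (1 + w/100)
Step 2: Dry density = 1930 / (1 + 15.7/100)
Step 3: Dry density = 1930 / 1.157
Step 4: Dry density = 1668 kg/m^3

1668


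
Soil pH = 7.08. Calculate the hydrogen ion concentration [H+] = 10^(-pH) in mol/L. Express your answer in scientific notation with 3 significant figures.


Step 1: [H+] = 10^(-pH)
Step 2: [H+] = 10^(-7.08)
Step 3: [H+] = 8.32e-08 mol/L

8.32e-08


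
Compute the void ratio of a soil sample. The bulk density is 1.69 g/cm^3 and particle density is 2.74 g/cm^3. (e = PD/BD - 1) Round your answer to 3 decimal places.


Step 1: e = PD / BD - 1
Step 2: e = 2.74 / 1.69 - 1
Step 3: e = 1.6213 - 1
Step 4: e = 0.621

0.621


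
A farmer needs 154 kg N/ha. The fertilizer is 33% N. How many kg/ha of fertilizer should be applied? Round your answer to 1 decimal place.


Step 1: Fertilizer rate = target N / (N content / 100)
Step 2: Rate = 154 / (33 / 100)
Step 3: Rate = 154 / 0.33
Step 4: Rate = 466.7 kg/ha

466.7


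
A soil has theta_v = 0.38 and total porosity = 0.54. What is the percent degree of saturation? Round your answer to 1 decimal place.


Step 1: S = 100 * theta_v / n
Step 2: S = 100 * 0.38 / 0.54
Step 3: S = 70.4%

70.4


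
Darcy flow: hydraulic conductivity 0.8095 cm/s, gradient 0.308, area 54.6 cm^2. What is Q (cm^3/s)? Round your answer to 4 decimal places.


Step 1: Apply Darcy's law: Q = K * i * A
Step 2: Q = 0.8095 * 0.308 * 54.6
Step 3: Q = 13.6132 cm^3/s

13.6132


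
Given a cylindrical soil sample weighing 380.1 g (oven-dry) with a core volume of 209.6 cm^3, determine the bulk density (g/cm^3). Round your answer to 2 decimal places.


Step 1: Identify the formula: BD = dry mass / volume
Step 2: Substitute values: BD = 380.1 / 209.6
Step 3: BD = 1.81 g/cm^3

1.81


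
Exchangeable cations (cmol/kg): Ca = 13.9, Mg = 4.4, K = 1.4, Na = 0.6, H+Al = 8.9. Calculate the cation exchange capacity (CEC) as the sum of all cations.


Step 1: CEC = Ca + Mg + K + Na + (H+Al)
Step 2: CEC = 13.9 + 4.4 + 1.4 + 0.6 + 8.9
Step 3: CEC = 29.2 cmol/kg

29.2


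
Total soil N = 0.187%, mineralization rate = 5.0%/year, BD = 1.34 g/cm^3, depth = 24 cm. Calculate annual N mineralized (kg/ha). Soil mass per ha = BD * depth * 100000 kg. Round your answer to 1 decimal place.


Step 1: Soil mass per ha = BD * depth * 100000 = 1.34 * 24 * 100000 = 3216000 kg
Step 2: Total N pool = soil mass * N%/100 = 3216000 * 0.187/100 = 6013.92 kg/ha
Step 3: N mineralized = N pool * rate%/100 = 6013.92 * 5.0/100 = 300.7 kg/ha/yr

300.7


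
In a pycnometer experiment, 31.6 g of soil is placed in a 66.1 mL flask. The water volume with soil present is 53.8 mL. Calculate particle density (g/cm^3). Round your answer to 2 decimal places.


Step 1: Volume of solids = flask volume - water volume with soil
Step 2: V_solids = 66.1 - 53.8 = 12.3 mL
Step 3: Particle density = mass / V_solids = 31.6 / 12.3 = 2.57 g/cm^3

2.57


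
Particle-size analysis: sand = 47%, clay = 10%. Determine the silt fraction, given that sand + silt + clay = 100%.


Step 1: sand + silt + clay = 100%
Step 2: silt = 100 - sand - clay
Step 3: silt = 100 - 47 - 10
Step 4: silt = 43%

43


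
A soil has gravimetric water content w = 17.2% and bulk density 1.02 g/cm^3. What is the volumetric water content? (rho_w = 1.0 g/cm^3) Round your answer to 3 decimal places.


Step 1: theta = (w / 100) * BD / rho_w
Step 2: theta = (17.2 / 100) * 1.02 / 1.0
Step 3: theta = 0.172 * 1.02
Step 4: theta = 0.175

0.175


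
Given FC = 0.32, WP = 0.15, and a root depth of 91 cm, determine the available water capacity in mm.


Step 1: Available water = (FC - WP) * depth * 10
Step 2: AW = (0.32 - 0.15) * 91 * 10
Step 3: AW = 0.17 * 91 * 10
Step 4: AW = 154.7 mm

154.7


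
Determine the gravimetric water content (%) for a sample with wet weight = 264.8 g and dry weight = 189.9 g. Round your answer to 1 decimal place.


Step 1: Water mass = wet - dry = 264.8 - 189.9 = 74.9 g
Step 2: w = 100 * water mass / dry mass
Step 3: w = 100 * 74.9 / 189.9 = 39.4%

39.4


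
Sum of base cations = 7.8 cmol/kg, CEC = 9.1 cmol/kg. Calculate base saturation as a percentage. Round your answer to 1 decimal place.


Step 1: BS = 100 * (sum of bases) / CEC
Step 2: BS = 100 * 7.8 / 9.1
Step 3: BS = 85.7%

85.7


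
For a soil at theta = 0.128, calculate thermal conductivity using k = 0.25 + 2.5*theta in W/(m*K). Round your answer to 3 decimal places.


Step 1: k = 0.25 + 2.5 * theta
Step 2: k = 0.25 + 2.5 * 0.128
Step 3: k = 0.25 + 0.32
Step 4: k = 0.57 W/(m*K)

0.57


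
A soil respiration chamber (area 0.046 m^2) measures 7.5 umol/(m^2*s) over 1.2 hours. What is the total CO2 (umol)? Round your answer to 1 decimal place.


Step 1: Convert time to seconds: 1.2 hr * 3600 = 4320.0 s
Step 2: Total = flux * area * time_s
Step 3: Total = 7.5 * 0.046 * 4320.0
Step 4: Total = 1490.4 umol

1490.4


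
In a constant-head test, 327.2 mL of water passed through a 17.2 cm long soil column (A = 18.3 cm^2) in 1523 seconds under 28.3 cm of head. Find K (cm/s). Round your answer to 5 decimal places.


Step 1: K = Q * L / (A * t * h)
Step 2: Numerator = 327.2 * 17.2 = 5627.84
Step 3: Denominator = 18.3 * 1523 * 28.3 = 788746.47
Step 4: K = 5627.84 / 788746.47 = 0.00714 cm/s

0.00714


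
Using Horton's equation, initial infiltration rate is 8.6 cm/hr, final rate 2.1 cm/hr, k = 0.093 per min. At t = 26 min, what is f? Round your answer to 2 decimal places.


Step 1: f = fc + (f0 - fc) * exp(-k * t)
Step 2: exp(-0.093 * 26) = 0.0891
Step 3: f = 2.1 + (8.6 - 2.1) * 0.0891
Step 4: f = 2.1 + 6.5 * 0.0891
Step 5: f = 2.68 cm/hr

2.68


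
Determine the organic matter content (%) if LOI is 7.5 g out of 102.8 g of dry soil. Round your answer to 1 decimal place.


Step 1: OM% = 100 * LOI / sample mass
Step 2: OM = 100 * 7.5 / 102.8
Step 3: OM = 7.3%

7.3


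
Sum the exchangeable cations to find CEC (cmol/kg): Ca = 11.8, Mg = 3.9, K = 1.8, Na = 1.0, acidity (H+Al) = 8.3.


Step 1: CEC = Ca + Mg + K + Na + (H+Al)
Step 2: CEC = 11.8 + 3.9 + 1.8 + 1.0 + 8.3
Step 3: CEC = 26.8 cmol/kg

26.8


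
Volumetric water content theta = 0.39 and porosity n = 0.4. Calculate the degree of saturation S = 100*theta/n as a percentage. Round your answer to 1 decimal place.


Step 1: S = 100 * theta_v / n
Step 2: S = 100 * 0.39 / 0.4
Step 3: S = 97.5%

97.5


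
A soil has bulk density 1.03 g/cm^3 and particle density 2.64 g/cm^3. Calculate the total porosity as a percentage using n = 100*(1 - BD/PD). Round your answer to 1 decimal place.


Step 1: Formula: n = 100 * (1 - BD / PD)
Step 2: n = 100 * (1 - 1.03 / 2.64)
Step 3: n = 100 * (1 - 0.39015)
Step 4: n = 61.0%

61.0


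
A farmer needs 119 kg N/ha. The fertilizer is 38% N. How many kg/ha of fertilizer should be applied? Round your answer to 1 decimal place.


Step 1: Fertilizer rate = target N / (N content / 100)
Step 2: Rate = 119 / (38 / 100)
Step 3: Rate = 119 / 0.38
Step 4: Rate = 313.2 kg/ha

313.2


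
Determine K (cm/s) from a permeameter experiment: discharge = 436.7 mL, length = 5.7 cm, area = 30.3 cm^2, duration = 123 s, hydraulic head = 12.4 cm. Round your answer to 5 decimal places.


Step 1: K = Q * L / (A * t * h)
Step 2: Numerator = 436.7 * 5.7 = 2489.19
Step 3: Denominator = 30.3 * 123 * 12.4 = 46213.56
Step 4: K = 2489.19 / 46213.56 = 0.05386 cm/s

0.05386


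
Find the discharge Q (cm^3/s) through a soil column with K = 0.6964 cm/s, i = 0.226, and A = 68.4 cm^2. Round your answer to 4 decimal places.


Step 1: Apply Darcy's law: Q = K * i * A
Step 2: Q = 0.6964 * 0.226 * 68.4
Step 3: Q = 10.7652 cm^3/s

10.7652


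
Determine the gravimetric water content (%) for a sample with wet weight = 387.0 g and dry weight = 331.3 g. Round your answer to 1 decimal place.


Step 1: Water mass = wet - dry = 387.0 - 331.3 = 55.7 g
Step 2: w = 100 * water mass / dry mass
Step 3: w = 100 * 55.7 / 331.3 = 16.8%

16.8


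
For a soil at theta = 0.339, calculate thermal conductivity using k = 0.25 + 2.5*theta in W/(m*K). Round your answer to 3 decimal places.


Step 1: k = 0.25 + 2.5 * theta
Step 2: k = 0.25 + 2.5 * 0.339
Step 3: k = 0.25 + 0.848
Step 4: k = 1.098 W/(m*K)

1.098


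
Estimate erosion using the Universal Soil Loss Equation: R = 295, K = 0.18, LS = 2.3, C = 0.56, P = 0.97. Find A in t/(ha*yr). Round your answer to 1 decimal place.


Step 1: A = R * K * LS * C * P
Step 2: R * K = 295 * 0.18 = 53.1
Step 3: (R*K) * LS = 53.1 * 2.3 = 122.13
Step 4: * C * P = 122.13 * 0.56 * 0.97 = 66.3
Step 5: A = 66.3 t/(ha*yr)

66.3


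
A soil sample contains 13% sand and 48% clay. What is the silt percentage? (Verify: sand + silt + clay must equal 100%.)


Step 1: sand + silt + clay = 100%
Step 2: silt = 100 - sand - clay
Step 3: silt = 100 - 13 - 48
Step 4: silt = 39%

39


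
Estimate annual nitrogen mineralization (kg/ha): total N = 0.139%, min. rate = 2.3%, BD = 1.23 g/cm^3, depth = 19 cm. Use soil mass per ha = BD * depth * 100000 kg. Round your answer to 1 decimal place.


Step 1: Soil mass per ha = BD * depth * 100000 = 1.23 * 19 * 100000 = 2337000 kg
Step 2: Total N pool = soil mass * N%/100 = 2337000 * 0.139/100 = 3248.43 kg/ha
Step 3: N mineralized = N pool * rate%/100 = 3248.43 * 2.3/100 = 74.7 kg/ha/yr

74.7


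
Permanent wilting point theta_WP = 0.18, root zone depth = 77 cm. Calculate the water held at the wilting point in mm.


Step 1: Water (mm) = theta_WP * depth * 10
Step 2: Water = 0.18 * 77 * 10
Step 3: Water = 138.6 mm

138.6


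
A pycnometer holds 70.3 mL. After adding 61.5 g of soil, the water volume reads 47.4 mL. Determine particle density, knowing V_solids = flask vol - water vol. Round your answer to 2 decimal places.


Step 1: Volume of solids = flask volume - water volume with soil
Step 2: V_solids = 70.3 - 47.4 = 22.9 mL
Step 3: Particle density = mass / V_solids = 61.5 / 22.9 = 2.69 g/cm^3

2.69


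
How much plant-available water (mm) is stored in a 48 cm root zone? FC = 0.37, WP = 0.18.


Step 1: Available water = (FC - WP) * depth * 10
Step 2: AW = (0.37 - 0.18) * 48 * 10
Step 3: AW = 0.19 * 48 * 10
Step 4: AW = 91.2 mm

91.2


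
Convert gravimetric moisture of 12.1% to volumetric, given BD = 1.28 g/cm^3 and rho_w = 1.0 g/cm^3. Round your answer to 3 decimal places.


Step 1: theta = (w / 100) * BD / rho_w
Step 2: theta = (12.1 / 100) * 1.28 / 1.0
Step 3: theta = 0.121 * 1.28
Step 4: theta = 0.155

0.155


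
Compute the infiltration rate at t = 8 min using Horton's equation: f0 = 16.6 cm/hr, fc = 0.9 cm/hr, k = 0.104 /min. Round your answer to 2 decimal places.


Step 1: f = fc + (f0 - fc) * exp(-k * t)
Step 2: exp(-0.104 * 8) = 0.435178
Step 3: f = 0.9 + (16.6 - 0.9) * 0.435178
Step 4: f = 0.9 + 15.7 * 0.435178
Step 5: f = 7.73 cm/hr

7.73


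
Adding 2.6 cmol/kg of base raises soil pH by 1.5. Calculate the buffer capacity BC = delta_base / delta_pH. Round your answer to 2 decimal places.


Step 1: BC = change in base / change in pH
Step 2: BC = 2.6 / 1.5
Step 3: BC = 1.73 cmol/(kg*pH unit)

1.73


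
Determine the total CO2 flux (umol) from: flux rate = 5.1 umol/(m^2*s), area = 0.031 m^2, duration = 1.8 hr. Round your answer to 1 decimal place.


Step 1: Convert time to seconds: 1.8 hr * 3600 = 6480.0 s
Step 2: Total = flux * area * time_s
Step 3: Total = 5.1 * 0.031 * 6480.0
Step 4: Total = 1024.5 umol

1024.5


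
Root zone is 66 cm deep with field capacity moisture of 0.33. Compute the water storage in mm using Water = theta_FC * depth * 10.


Step 1: Water (mm) = theta_FC * depth (cm) * 10
Step 2: Water = 0.33 * 66 * 10
Step 3: Water = 217.8 mm

217.8


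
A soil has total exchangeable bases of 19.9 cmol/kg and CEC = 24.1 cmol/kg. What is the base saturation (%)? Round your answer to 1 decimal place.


Step 1: BS = 100 * (sum of bases) / CEC
Step 2: BS = 100 * 19.9 / 24.1
Step 3: BS = 82.6%

82.6


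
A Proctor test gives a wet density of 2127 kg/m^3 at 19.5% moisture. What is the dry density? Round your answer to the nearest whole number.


Step 1: Dry density = wet density / (1 + w/100)
Step 2: Dry density = 2127 / (1 + 19.5/100)
Step 3: Dry density = 2127 / 1.195
Step 4: Dry density = 1780 kg/m^3

1780


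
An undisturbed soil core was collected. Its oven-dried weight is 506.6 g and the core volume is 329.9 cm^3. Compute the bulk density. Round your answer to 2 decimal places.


Step 1: Identify the formula: BD = dry mass / volume
Step 2: Substitute values: BD = 506.6 / 329.9
Step 3: BD = 1.54 g/cm^3

1.54


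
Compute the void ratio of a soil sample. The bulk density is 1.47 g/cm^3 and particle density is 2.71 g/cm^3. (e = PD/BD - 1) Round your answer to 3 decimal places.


Step 1: e = PD / BD - 1
Step 2: e = 2.71 / 1.47 - 1
Step 3: e = 1.84354 - 1
Step 4: e = 0.844

0.844


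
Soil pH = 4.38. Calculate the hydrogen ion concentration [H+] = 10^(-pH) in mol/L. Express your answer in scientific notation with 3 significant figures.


Step 1: [H+] = 10^(-pH)
Step 2: [H+] = 10^(-4.38)
Step 3: [H+] = 4.17e-05 mol/L

4.17e-05


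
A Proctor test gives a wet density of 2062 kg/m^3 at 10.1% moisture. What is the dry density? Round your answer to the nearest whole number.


Step 1: Dry density = wet density / (1 + w/100)
Step 2: Dry density = 2062 / (1 + 10.1/100)
Step 3: Dry density = 2062 / 1.101
Step 4: Dry density = 1873 kg/m^3

1873


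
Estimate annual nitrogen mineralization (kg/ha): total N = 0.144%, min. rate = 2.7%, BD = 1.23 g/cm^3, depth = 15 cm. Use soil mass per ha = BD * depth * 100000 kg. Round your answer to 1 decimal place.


Step 1: Soil mass per ha = BD * depth * 100000 = 1.23 * 15 * 100000 = 1845000 kg
Step 2: Total N pool = soil mass * N%/100 = 1845000 * 0.144/100 = 2656.8 kg/ha
Step 3: N mineralized = N pool * rate%/100 = 2656.8 * 2.7/100 = 71.7 kg/ha/yr

71.7


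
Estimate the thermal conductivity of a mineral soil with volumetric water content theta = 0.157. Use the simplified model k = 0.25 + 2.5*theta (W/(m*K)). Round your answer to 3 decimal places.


Step 1: k = 0.25 + 2.5 * theta
Step 2: k = 0.25 + 2.5 * 0.157
Step 3: k = 0.25 + 0.393
Step 4: k = 0.643 W/(m*K)

0.643


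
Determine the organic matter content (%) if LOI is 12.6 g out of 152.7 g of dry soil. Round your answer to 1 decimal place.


Step 1: OM% = 100 * LOI / sample mass
Step 2: OM = 100 * 12.6 / 152.7
Step 3: OM = 8.3%

8.3


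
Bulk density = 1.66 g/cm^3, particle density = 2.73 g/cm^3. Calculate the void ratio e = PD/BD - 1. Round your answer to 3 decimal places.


Step 1: e = PD / BD - 1
Step 2: e = 2.73 / 1.66 - 1
Step 3: e = 1.64458 - 1
Step 4: e = 0.645

0.645


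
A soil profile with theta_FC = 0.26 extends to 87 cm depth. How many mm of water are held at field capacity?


Step 1: Water (mm) = theta_FC * depth (cm) * 10
Step 2: Water = 0.26 * 87 * 10
Step 3: Water = 226.2 mm

226.2


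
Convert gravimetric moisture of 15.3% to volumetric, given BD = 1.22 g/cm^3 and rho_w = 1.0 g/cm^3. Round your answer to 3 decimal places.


Step 1: theta = (w / 100) * BD / rho_w
Step 2: theta = (15.3 / 100) * 1.22 / 1.0
Step 3: theta = 0.153 * 1.22
Step 4: theta = 0.187

0.187


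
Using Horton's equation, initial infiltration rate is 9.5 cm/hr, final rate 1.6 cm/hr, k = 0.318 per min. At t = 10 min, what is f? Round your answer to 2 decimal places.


Step 1: f = fc + (f0 - fc) * exp(-k * t)
Step 2: exp(-0.318 * 10) = 0.041586
Step 3: f = 1.6 + (9.5 - 1.6) * 0.041586
Step 4: f = 1.6 + 7.9 * 0.041586
Step 5: f = 1.93 cm/hr

1.93


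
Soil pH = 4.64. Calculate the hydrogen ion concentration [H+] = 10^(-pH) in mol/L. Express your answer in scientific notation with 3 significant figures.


Step 1: [H+] = 10^(-pH)
Step 2: [H+] = 10^(-4.64)
Step 3: [H+] = 2.29e-05 mol/L

2.29e-05


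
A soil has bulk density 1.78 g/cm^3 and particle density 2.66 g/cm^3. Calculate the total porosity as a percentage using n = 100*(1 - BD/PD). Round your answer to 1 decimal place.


Step 1: Formula: n = 100 * (1 - BD / PD)
Step 2: n = 100 * (1 - 1.78 / 2.66)
Step 3: n = 100 * (1 - 0.66917)
Step 4: n = 33.1%

33.1


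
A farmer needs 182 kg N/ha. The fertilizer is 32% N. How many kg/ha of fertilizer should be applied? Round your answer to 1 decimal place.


Step 1: Fertilizer rate = target N / (N content / 100)
Step 2: Rate = 182 / (32 / 100)
Step 3: Rate = 182 / 0.32
Step 4: Rate = 568.8 kg/ha

568.8


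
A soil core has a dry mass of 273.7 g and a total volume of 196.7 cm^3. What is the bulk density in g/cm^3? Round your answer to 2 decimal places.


Step 1: Identify the formula: BD = dry mass / volume
Step 2: Substitute values: BD = 273.7 / 196.7
Step 3: BD = 1.39 g/cm^3

1.39


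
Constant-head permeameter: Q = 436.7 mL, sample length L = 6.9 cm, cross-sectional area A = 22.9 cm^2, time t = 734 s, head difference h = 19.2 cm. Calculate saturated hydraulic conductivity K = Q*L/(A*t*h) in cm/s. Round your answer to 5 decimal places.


Step 1: K = Q * L / (A * t * h)
Step 2: Numerator = 436.7 * 6.9 = 3013.23
Step 3: Denominator = 22.9 * 734 * 19.2 = 322725.12
Step 4: K = 3013.23 / 322725.12 = 0.00934 cm/s

0.00934


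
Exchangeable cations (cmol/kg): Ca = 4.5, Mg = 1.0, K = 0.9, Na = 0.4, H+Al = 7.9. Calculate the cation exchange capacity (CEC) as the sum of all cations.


Step 1: CEC = Ca + Mg + K + Na + (H+Al)
Step 2: CEC = 4.5 + 1.0 + 0.9 + 0.4 + 7.9
Step 3: CEC = 14.7 cmol/kg

14.7


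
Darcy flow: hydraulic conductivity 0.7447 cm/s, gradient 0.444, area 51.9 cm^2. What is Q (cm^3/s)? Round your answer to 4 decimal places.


Step 1: Apply Darcy's law: Q = K * i * A
Step 2: Q = 0.7447 * 0.444 * 51.9
Step 3: Q = 17.1606 cm^3/s

17.1606


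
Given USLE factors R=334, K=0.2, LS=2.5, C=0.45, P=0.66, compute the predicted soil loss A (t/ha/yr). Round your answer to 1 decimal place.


Step 1: A = R * K * LS * C * P
Step 2: R * K = 334 * 0.2 = 66.8
Step 3: (R*K) * LS = 66.8 * 2.5 = 167.0
Step 4: * C * P = 167.0 * 0.45 * 0.66 = 49.6
Step 5: A = 49.6 t/(ha*yr)

49.6


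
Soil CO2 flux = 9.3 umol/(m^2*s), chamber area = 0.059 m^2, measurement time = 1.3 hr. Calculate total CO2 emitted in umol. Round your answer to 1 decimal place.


Step 1: Convert time to seconds: 1.3 hr * 3600 = 4680.0 s
Step 2: Total = flux * area * time_s
Step 3: Total = 9.3 * 0.059 * 4680.0
Step 4: Total = 2567.9 umol

2567.9


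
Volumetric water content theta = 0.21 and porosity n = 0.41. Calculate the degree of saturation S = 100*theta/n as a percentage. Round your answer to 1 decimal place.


Step 1: S = 100 * theta_v / n
Step 2: S = 100 * 0.21 / 0.41
Step 3: S = 51.2%

51.2


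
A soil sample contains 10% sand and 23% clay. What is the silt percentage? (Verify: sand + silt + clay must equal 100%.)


Step 1: sand + silt + clay = 100%
Step 2: silt = 100 - sand - clay
Step 3: silt = 100 - 10 - 23
Step 4: silt = 67%

67


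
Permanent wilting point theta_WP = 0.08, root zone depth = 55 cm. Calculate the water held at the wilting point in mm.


Step 1: Water (mm) = theta_WP * depth * 10
Step 2: Water = 0.08 * 55 * 10
Step 3: Water = 44.0 mm

44.0


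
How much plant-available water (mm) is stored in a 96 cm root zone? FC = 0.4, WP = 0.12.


Step 1: Available water = (FC - WP) * depth * 10
Step 2: AW = (0.4 - 0.12) * 96 * 10
Step 3: AW = 0.28 * 96 * 10
Step 4: AW = 268.8 mm

268.8


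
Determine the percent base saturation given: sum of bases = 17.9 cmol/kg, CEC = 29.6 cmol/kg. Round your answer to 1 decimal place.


Step 1: BS = 100 * (sum of bases) / CEC
Step 2: BS = 100 * 17.9 / 29.6
Step 3: BS = 60.5%

60.5


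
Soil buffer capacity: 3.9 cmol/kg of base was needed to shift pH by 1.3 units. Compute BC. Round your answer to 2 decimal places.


Step 1: BC = change in base / change in pH
Step 2: BC = 3.9 / 1.3
Step 3: BC = 3.0 cmol/(kg*pH unit)

3.0


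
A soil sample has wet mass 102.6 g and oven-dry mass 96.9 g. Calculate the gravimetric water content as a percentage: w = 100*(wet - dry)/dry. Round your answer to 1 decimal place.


Step 1: Water mass = wet - dry = 102.6 - 96.9 = 5.7 g
Step 2: w = 100 * water mass / dry mass
Step 3: w = 100 * 5.7 / 96.9 = 5.9%

5.9


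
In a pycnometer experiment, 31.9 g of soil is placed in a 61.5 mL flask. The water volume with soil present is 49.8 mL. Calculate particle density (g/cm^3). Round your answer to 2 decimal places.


Step 1: Volume of solids = flask volume - water volume with soil
Step 2: V_solids = 61.5 - 49.8 = 11.7 mL
Step 3: Particle density = mass / V_solids = 31.9 / 11.7 = 2.73 g/cm^3

2.73


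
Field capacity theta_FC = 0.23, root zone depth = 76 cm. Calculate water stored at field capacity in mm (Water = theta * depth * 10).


Step 1: Water (mm) = theta_FC * depth (cm) * 10
Step 2: Water = 0.23 * 76 * 10
Step 3: Water = 174.8 mm

174.8


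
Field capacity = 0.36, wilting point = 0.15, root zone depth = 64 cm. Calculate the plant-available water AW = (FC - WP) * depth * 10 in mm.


Step 1: Available water = (FC - WP) * depth * 10
Step 2: AW = (0.36 - 0.15) * 64 * 10
Step 3: AW = 0.21 * 64 * 10
Step 4: AW = 134.4 mm

134.4


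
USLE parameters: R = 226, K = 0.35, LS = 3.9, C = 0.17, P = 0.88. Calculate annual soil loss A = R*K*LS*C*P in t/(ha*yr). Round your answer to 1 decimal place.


Step 1: A = R * K * LS * C * P
Step 2: R * K = 226 * 0.35 = 79.1
Step 3: (R*K) * LS = 79.1 * 3.9 = 308.49
Step 4: * C * P = 308.49 * 0.17 * 0.88 = 46.2
Step 5: A = 46.2 t/(ha*yr)

46.2


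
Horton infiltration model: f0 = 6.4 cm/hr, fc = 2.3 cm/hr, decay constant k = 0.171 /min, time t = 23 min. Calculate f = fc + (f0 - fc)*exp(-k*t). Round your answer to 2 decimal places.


Step 1: f = fc + (f0 - fc) * exp(-k * t)
Step 2: exp(-0.171 * 23) = 0.019585
Step 3: f = 2.3 + (6.4 - 2.3) * 0.019585
Step 4: f = 2.3 + 4.1 * 0.019585
Step 5: f = 2.38 cm/hr

2.38


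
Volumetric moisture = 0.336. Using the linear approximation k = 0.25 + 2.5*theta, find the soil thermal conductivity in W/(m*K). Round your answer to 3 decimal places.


Step 1: k = 0.25 + 2.5 * theta
Step 2: k = 0.25 + 2.5 * 0.336
Step 3: k = 0.25 + 0.84
Step 4: k = 1.09 W/(m*K)

1.09


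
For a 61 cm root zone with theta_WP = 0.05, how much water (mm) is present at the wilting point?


Step 1: Water (mm) = theta_WP * depth * 10
Step 2: Water = 0.05 * 61 * 10
Step 3: Water = 30.5 mm

30.5
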